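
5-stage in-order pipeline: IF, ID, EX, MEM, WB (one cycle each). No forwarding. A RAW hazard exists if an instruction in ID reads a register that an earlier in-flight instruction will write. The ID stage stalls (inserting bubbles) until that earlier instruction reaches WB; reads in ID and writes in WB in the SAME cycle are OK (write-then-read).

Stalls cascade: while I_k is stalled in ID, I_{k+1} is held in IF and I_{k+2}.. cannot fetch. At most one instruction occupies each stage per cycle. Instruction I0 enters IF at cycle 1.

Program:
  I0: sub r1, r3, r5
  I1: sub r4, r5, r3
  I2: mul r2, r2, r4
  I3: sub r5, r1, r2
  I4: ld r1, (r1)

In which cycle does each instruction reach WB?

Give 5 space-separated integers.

I0 sub r1 <- r3,r5: IF@1 ID@2 stall=0 (-) EX@3 MEM@4 WB@5
I1 sub r4 <- r5,r3: IF@2 ID@3 stall=0 (-) EX@4 MEM@5 WB@6
I2 mul r2 <- r2,r4: IF@3 ID@4 stall=2 (RAW on I1.r4 (WB@6)) EX@7 MEM@8 WB@9
I3 sub r5 <- r1,r2: IF@4 ID@7 stall=2 (RAW on I2.r2 (WB@9)) EX@10 MEM@11 WB@12
I4 ld r1 <- r1: IF@7 ID@10 stall=0 (-) EX@11 MEM@12 WB@13

Answer: 5 6 9 12 13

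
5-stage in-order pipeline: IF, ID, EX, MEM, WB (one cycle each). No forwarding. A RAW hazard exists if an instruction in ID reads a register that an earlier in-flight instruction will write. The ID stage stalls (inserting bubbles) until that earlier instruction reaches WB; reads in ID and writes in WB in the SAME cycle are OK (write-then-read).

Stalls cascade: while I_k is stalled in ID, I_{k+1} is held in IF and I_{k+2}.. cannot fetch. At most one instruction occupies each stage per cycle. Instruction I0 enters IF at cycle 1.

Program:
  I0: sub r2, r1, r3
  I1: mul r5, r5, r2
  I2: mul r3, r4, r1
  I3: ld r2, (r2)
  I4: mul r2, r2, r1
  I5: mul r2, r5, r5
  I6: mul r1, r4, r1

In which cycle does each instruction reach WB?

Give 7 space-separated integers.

Answer: 5 8 9 10 13 14 15

Derivation:
I0 sub r2 <- r1,r3: IF@1 ID@2 stall=0 (-) EX@3 MEM@4 WB@5
I1 mul r5 <- r5,r2: IF@2 ID@3 stall=2 (RAW on I0.r2 (WB@5)) EX@6 MEM@7 WB@8
I2 mul r3 <- r4,r1: IF@3 ID@6 stall=0 (-) EX@7 MEM@8 WB@9
I3 ld r2 <- r2: IF@6 ID@7 stall=0 (-) EX@8 MEM@9 WB@10
I4 mul r2 <- r2,r1: IF@7 ID@8 stall=2 (RAW on I3.r2 (WB@10)) EX@11 MEM@12 WB@13
I5 mul r2 <- r5,r5: IF@8 ID@11 stall=0 (-) EX@12 MEM@13 WB@14
I6 mul r1 <- r4,r1: IF@11 ID@12 stall=0 (-) EX@13 MEM@14 WB@15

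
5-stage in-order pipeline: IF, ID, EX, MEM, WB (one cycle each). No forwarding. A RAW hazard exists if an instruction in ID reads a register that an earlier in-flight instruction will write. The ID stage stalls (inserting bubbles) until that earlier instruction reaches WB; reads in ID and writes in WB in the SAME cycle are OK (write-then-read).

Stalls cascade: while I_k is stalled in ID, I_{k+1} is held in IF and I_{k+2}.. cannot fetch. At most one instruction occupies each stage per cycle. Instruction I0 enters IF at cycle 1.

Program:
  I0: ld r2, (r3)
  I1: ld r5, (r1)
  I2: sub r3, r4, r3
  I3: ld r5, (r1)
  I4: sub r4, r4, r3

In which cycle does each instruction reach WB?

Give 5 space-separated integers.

Answer: 5 6 7 8 10

Derivation:
I0 ld r2 <- r3: IF@1 ID@2 stall=0 (-) EX@3 MEM@4 WB@5
I1 ld r5 <- r1: IF@2 ID@3 stall=0 (-) EX@4 MEM@5 WB@6
I2 sub r3 <- r4,r3: IF@3 ID@4 stall=0 (-) EX@5 MEM@6 WB@7
I3 ld r5 <- r1: IF@4 ID@5 stall=0 (-) EX@6 MEM@7 WB@8
I4 sub r4 <- r4,r3: IF@5 ID@6 stall=1 (RAW on I2.r3 (WB@7)) EX@8 MEM@9 WB@10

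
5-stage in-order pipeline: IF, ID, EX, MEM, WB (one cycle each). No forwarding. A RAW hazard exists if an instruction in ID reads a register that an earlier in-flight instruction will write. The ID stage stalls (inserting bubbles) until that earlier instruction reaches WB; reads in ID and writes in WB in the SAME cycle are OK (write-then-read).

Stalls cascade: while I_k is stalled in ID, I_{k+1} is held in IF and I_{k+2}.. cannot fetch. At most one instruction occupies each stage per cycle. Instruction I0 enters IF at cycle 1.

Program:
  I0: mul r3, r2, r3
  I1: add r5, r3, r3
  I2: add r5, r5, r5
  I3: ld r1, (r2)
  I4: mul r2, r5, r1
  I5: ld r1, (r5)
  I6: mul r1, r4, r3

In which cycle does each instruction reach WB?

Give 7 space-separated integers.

Answer: 5 8 11 12 15 16 17

Derivation:
I0 mul r3 <- r2,r3: IF@1 ID@2 stall=0 (-) EX@3 MEM@4 WB@5
I1 add r5 <- r3,r3: IF@2 ID@3 stall=2 (RAW on I0.r3 (WB@5)) EX@6 MEM@7 WB@8
I2 add r5 <- r5,r5: IF@3 ID@6 stall=2 (RAW on I1.r5 (WB@8)) EX@9 MEM@10 WB@11
I3 ld r1 <- r2: IF@6 ID@9 stall=0 (-) EX@10 MEM@11 WB@12
I4 mul r2 <- r5,r1: IF@9 ID@10 stall=2 (RAW on I3.r1 (WB@12)) EX@13 MEM@14 WB@15
I5 ld r1 <- r5: IF@10 ID@13 stall=0 (-) EX@14 MEM@15 WB@16
I6 mul r1 <- r4,r3: IF@13 ID@14 stall=0 (-) EX@15 MEM@16 WB@17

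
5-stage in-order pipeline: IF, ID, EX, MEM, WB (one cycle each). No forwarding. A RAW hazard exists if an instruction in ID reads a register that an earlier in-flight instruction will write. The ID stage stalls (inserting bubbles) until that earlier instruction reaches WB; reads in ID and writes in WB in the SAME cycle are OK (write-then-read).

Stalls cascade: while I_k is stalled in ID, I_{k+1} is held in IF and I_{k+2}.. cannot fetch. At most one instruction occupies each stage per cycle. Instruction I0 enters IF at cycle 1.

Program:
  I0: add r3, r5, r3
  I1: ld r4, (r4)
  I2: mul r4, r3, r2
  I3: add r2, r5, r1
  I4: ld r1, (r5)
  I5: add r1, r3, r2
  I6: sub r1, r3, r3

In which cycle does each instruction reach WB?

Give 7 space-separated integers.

Answer: 5 6 8 9 10 12 13

Derivation:
I0 add r3 <- r5,r3: IF@1 ID@2 stall=0 (-) EX@3 MEM@4 WB@5
I1 ld r4 <- r4: IF@2 ID@3 stall=0 (-) EX@4 MEM@5 WB@6
I2 mul r4 <- r3,r2: IF@3 ID@4 stall=1 (RAW on I0.r3 (WB@5)) EX@6 MEM@7 WB@8
I3 add r2 <- r5,r1: IF@4 ID@6 stall=0 (-) EX@7 MEM@8 WB@9
I4 ld r1 <- r5: IF@6 ID@7 stall=0 (-) EX@8 MEM@9 WB@10
I5 add r1 <- r3,r2: IF@7 ID@8 stall=1 (RAW on I3.r2 (WB@9)) EX@10 MEM@11 WB@12
I6 sub r1 <- r3,r3: IF@8 ID@10 stall=0 (-) EX@11 MEM@12 WB@13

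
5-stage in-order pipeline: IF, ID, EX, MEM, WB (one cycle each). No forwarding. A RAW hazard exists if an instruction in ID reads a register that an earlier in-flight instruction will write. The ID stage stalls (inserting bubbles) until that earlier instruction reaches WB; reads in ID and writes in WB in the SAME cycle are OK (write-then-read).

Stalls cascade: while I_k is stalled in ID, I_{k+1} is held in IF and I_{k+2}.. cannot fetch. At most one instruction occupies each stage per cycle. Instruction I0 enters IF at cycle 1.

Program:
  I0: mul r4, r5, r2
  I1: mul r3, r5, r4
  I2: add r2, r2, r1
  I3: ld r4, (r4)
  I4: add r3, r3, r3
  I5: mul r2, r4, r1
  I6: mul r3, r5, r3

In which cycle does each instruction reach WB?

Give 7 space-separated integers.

Answer: 5 8 9 10 11 13 14

Derivation:
I0 mul r4 <- r5,r2: IF@1 ID@2 stall=0 (-) EX@3 MEM@4 WB@5
I1 mul r3 <- r5,r4: IF@2 ID@3 stall=2 (RAW on I0.r4 (WB@5)) EX@6 MEM@7 WB@8
I2 add r2 <- r2,r1: IF@3 ID@6 stall=0 (-) EX@7 MEM@8 WB@9
I3 ld r4 <- r4: IF@6 ID@7 stall=0 (-) EX@8 MEM@9 WB@10
I4 add r3 <- r3,r3: IF@7 ID@8 stall=0 (-) EX@9 MEM@10 WB@11
I5 mul r2 <- r4,r1: IF@8 ID@9 stall=1 (RAW on I3.r4 (WB@10)) EX@11 MEM@12 WB@13
I6 mul r3 <- r5,r3: IF@9 ID@11 stall=0 (-) EX@12 MEM@13 WB@14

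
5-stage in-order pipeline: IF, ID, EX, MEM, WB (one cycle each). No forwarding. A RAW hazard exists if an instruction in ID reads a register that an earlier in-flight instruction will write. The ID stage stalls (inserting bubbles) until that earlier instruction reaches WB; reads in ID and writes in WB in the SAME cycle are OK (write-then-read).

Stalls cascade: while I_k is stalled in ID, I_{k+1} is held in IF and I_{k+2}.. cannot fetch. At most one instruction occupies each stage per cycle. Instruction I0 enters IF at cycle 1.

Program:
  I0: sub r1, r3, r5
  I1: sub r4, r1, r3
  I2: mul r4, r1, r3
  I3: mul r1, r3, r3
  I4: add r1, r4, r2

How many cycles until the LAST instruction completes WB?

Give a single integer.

I0 sub r1 <- r3,r5: IF@1 ID@2 stall=0 (-) EX@3 MEM@4 WB@5
I1 sub r4 <- r1,r3: IF@2 ID@3 stall=2 (RAW on I0.r1 (WB@5)) EX@6 MEM@7 WB@8
I2 mul r4 <- r1,r3: IF@3 ID@6 stall=0 (-) EX@7 MEM@8 WB@9
I3 mul r1 <- r3,r3: IF@6 ID@7 stall=0 (-) EX@8 MEM@9 WB@10
I4 add r1 <- r4,r2: IF@7 ID@8 stall=1 (RAW on I2.r4 (WB@9)) EX@10 MEM@11 WB@12

Answer: 12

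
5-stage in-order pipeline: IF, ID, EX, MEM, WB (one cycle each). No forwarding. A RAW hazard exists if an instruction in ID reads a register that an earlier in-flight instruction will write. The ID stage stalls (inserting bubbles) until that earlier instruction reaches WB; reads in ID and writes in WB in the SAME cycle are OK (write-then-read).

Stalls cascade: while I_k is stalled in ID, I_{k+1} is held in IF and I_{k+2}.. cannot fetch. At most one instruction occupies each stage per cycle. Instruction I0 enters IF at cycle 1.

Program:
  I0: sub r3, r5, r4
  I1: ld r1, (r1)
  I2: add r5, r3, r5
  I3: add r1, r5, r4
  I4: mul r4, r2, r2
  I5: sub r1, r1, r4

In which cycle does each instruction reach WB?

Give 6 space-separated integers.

Answer: 5 6 8 11 12 15

Derivation:
I0 sub r3 <- r5,r4: IF@1 ID@2 stall=0 (-) EX@3 MEM@4 WB@5
I1 ld r1 <- r1: IF@2 ID@3 stall=0 (-) EX@4 MEM@5 WB@6
I2 add r5 <- r3,r5: IF@3 ID@4 stall=1 (RAW on I0.r3 (WB@5)) EX@6 MEM@7 WB@8
I3 add r1 <- r5,r4: IF@4 ID@6 stall=2 (RAW on I2.r5 (WB@8)) EX@9 MEM@10 WB@11
I4 mul r4 <- r2,r2: IF@6 ID@9 stall=0 (-) EX@10 MEM@11 WB@12
I5 sub r1 <- r1,r4: IF@9 ID@10 stall=2 (RAW on I4.r4 (WB@12)) EX@13 MEM@14 WB@15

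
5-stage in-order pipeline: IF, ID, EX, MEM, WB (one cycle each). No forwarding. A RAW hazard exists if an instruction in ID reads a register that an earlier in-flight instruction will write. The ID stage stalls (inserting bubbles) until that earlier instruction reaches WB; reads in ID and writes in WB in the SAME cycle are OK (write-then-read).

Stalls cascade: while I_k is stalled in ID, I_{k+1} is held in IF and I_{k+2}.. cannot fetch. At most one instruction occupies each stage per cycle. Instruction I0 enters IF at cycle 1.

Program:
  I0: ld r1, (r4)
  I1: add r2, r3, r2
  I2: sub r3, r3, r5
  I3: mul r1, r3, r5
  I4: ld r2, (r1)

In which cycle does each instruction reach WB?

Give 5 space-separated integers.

Answer: 5 6 7 10 13

Derivation:
I0 ld r1 <- r4: IF@1 ID@2 stall=0 (-) EX@3 MEM@4 WB@5
I1 add r2 <- r3,r2: IF@2 ID@3 stall=0 (-) EX@4 MEM@5 WB@6
I2 sub r3 <- r3,r5: IF@3 ID@4 stall=0 (-) EX@5 MEM@6 WB@7
I3 mul r1 <- r3,r5: IF@4 ID@5 stall=2 (RAW on I2.r3 (WB@7)) EX@8 MEM@9 WB@10
I4 ld r2 <- r1: IF@5 ID@8 stall=2 (RAW on I3.r1 (WB@10)) EX@11 MEM@12 WB@13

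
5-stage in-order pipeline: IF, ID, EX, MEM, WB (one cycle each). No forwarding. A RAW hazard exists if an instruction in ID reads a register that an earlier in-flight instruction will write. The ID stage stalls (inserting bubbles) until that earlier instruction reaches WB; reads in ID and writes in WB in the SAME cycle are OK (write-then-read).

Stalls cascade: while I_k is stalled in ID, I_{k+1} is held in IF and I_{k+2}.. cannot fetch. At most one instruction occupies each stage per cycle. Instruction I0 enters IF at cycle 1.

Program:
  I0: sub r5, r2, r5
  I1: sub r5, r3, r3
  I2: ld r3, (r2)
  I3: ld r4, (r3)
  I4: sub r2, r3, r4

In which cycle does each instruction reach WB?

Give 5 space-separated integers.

I0 sub r5 <- r2,r5: IF@1 ID@2 stall=0 (-) EX@3 MEM@4 WB@5
I1 sub r5 <- r3,r3: IF@2 ID@3 stall=0 (-) EX@4 MEM@5 WB@6
I2 ld r3 <- r2: IF@3 ID@4 stall=0 (-) EX@5 MEM@6 WB@7
I3 ld r4 <- r3: IF@4 ID@5 stall=2 (RAW on I2.r3 (WB@7)) EX@8 MEM@9 WB@10
I4 sub r2 <- r3,r4: IF@5 ID@8 stall=2 (RAW on I3.r4 (WB@10)) EX@11 MEM@12 WB@13

Answer: 5 6 7 10 13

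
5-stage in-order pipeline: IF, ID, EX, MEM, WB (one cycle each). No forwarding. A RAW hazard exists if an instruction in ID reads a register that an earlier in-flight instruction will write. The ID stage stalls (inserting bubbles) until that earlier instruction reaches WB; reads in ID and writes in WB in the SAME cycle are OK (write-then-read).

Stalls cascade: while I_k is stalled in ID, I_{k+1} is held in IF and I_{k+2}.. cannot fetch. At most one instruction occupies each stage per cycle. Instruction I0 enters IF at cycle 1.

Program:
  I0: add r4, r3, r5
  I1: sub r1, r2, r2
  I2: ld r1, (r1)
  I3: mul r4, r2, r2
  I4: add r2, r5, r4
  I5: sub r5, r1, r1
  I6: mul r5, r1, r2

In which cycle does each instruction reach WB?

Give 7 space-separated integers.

I0 add r4 <- r3,r5: IF@1 ID@2 stall=0 (-) EX@3 MEM@4 WB@5
I1 sub r1 <- r2,r2: IF@2 ID@3 stall=0 (-) EX@4 MEM@5 WB@6
I2 ld r1 <- r1: IF@3 ID@4 stall=2 (RAW on I1.r1 (WB@6)) EX@7 MEM@8 WB@9
I3 mul r4 <- r2,r2: IF@4 ID@7 stall=0 (-) EX@8 MEM@9 WB@10
I4 add r2 <- r5,r4: IF@7 ID@8 stall=2 (RAW on I3.r4 (WB@10)) EX@11 MEM@12 WB@13
I5 sub r5 <- r1,r1: IF@8 ID@11 stall=0 (-) EX@12 MEM@13 WB@14
I6 mul r5 <- r1,r2: IF@11 ID@12 stall=1 (RAW on I4.r2 (WB@13)) EX@14 MEM@15 WB@16

Answer: 5 6 9 10 13 14 16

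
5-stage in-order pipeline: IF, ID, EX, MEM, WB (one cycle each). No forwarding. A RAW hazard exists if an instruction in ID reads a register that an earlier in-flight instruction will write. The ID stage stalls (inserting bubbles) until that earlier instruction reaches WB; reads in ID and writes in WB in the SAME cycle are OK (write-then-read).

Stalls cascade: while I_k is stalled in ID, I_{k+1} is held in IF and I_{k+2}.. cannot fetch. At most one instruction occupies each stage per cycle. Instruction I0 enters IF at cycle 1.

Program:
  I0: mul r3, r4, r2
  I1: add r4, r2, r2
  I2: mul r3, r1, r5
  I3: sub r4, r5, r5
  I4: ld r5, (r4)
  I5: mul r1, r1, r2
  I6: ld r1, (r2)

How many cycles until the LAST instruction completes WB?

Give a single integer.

I0 mul r3 <- r4,r2: IF@1 ID@2 stall=0 (-) EX@3 MEM@4 WB@5
I1 add r4 <- r2,r2: IF@2 ID@3 stall=0 (-) EX@4 MEM@5 WB@6
I2 mul r3 <- r1,r5: IF@3 ID@4 stall=0 (-) EX@5 MEM@6 WB@7
I3 sub r4 <- r5,r5: IF@4 ID@5 stall=0 (-) EX@6 MEM@7 WB@8
I4 ld r5 <- r4: IF@5 ID@6 stall=2 (RAW on I3.r4 (WB@8)) EX@9 MEM@10 WB@11
I5 mul r1 <- r1,r2: IF@6 ID@9 stall=0 (-) EX@10 MEM@11 WB@12
I6 ld r1 <- r2: IF@9 ID@10 stall=0 (-) EX@11 MEM@12 WB@13

Answer: 13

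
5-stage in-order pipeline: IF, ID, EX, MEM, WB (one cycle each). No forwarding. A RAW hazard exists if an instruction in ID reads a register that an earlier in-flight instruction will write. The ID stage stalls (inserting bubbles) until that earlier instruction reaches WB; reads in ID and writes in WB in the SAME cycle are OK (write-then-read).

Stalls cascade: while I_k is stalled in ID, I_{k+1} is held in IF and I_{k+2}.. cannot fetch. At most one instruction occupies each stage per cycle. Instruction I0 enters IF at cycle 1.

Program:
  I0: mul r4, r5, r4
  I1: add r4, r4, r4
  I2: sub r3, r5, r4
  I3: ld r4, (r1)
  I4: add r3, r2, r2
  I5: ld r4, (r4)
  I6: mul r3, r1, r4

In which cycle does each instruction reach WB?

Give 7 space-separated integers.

Answer: 5 8 11 12 13 15 18

Derivation:
I0 mul r4 <- r5,r4: IF@1 ID@2 stall=0 (-) EX@3 MEM@4 WB@5
I1 add r4 <- r4,r4: IF@2 ID@3 stall=2 (RAW on I0.r4 (WB@5)) EX@6 MEM@7 WB@8
I2 sub r3 <- r5,r4: IF@3 ID@6 stall=2 (RAW on I1.r4 (WB@8)) EX@9 MEM@10 WB@11
I3 ld r4 <- r1: IF@6 ID@9 stall=0 (-) EX@10 MEM@11 WB@12
I4 add r3 <- r2,r2: IF@9 ID@10 stall=0 (-) EX@11 MEM@12 WB@13
I5 ld r4 <- r4: IF@10 ID@11 stall=1 (RAW on I3.r4 (WB@12)) EX@13 MEM@14 WB@15
I6 mul r3 <- r1,r4: IF@11 ID@13 stall=2 (RAW on I5.r4 (WB@15)) EX@16 MEM@17 WB@18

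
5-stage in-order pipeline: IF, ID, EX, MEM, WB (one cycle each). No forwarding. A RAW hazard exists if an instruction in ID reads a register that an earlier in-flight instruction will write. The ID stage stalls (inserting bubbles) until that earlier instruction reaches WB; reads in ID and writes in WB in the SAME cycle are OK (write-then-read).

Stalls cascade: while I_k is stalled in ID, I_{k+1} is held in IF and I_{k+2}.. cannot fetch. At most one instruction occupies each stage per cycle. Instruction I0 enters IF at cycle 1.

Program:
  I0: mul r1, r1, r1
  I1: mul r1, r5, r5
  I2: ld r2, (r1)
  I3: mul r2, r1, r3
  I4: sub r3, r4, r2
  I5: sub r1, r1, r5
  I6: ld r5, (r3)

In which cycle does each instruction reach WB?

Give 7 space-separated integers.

I0 mul r1 <- r1,r1: IF@1 ID@2 stall=0 (-) EX@3 MEM@4 WB@5
I1 mul r1 <- r5,r5: IF@2 ID@3 stall=0 (-) EX@4 MEM@5 WB@6
I2 ld r2 <- r1: IF@3 ID@4 stall=2 (RAW on I1.r1 (WB@6)) EX@7 MEM@8 WB@9
I3 mul r2 <- r1,r3: IF@4 ID@7 stall=0 (-) EX@8 MEM@9 WB@10
I4 sub r3 <- r4,r2: IF@7 ID@8 stall=2 (RAW on I3.r2 (WB@10)) EX@11 MEM@12 WB@13
I5 sub r1 <- r1,r5: IF@8 ID@11 stall=0 (-) EX@12 MEM@13 WB@14
I6 ld r5 <- r3: IF@11 ID@12 stall=1 (RAW on I4.r3 (WB@13)) EX@14 MEM@15 WB@16

Answer: 5 6 9 10 13 14 16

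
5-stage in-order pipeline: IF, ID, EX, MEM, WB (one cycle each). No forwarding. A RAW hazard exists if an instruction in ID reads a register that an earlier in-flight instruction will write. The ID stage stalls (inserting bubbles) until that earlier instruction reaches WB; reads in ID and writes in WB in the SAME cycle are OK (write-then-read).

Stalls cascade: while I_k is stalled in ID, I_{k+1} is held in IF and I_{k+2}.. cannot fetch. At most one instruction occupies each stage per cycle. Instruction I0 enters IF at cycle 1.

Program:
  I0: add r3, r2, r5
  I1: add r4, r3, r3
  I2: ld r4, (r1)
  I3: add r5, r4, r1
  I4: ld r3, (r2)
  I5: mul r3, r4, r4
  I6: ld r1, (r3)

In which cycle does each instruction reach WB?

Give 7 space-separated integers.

I0 add r3 <- r2,r5: IF@1 ID@2 stall=0 (-) EX@3 MEM@4 WB@5
I1 add r4 <- r3,r3: IF@2 ID@3 stall=2 (RAW on I0.r3 (WB@5)) EX@6 MEM@7 WB@8
I2 ld r4 <- r1: IF@3 ID@6 stall=0 (-) EX@7 MEM@8 WB@9
I3 add r5 <- r4,r1: IF@6 ID@7 stall=2 (RAW on I2.r4 (WB@9)) EX@10 MEM@11 WB@12
I4 ld r3 <- r2: IF@7 ID@10 stall=0 (-) EX@11 MEM@12 WB@13
I5 mul r3 <- r4,r4: IF@10 ID@11 stall=0 (-) EX@12 MEM@13 WB@14
I6 ld r1 <- r3: IF@11 ID@12 stall=2 (RAW on I5.r3 (WB@14)) EX@15 MEM@16 WB@17

Answer: 5 8 9 12 13 14 17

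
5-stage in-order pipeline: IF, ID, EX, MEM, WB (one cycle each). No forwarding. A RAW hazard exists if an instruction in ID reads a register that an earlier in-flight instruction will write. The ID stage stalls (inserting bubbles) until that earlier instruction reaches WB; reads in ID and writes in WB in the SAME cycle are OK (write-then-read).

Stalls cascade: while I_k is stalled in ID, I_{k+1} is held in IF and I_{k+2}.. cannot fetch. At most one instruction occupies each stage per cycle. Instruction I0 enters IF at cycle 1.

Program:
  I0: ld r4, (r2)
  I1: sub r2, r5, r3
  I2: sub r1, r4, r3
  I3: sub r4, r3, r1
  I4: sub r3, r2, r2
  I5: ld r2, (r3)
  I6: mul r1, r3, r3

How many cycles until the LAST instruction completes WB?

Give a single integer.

I0 ld r4 <- r2: IF@1 ID@2 stall=0 (-) EX@3 MEM@4 WB@5
I1 sub r2 <- r5,r3: IF@2 ID@3 stall=0 (-) EX@4 MEM@5 WB@6
I2 sub r1 <- r4,r3: IF@3 ID@4 stall=1 (RAW on I0.r4 (WB@5)) EX@6 MEM@7 WB@8
I3 sub r4 <- r3,r1: IF@4 ID@6 stall=2 (RAW on I2.r1 (WB@8)) EX@9 MEM@10 WB@11
I4 sub r3 <- r2,r2: IF@6 ID@9 stall=0 (-) EX@10 MEM@11 WB@12
I5 ld r2 <- r3: IF@9 ID@10 stall=2 (RAW on I4.r3 (WB@12)) EX@13 MEM@14 WB@15
I6 mul r1 <- r3,r3: IF@10 ID@13 stall=0 (-) EX@14 MEM@15 WB@16

Answer: 16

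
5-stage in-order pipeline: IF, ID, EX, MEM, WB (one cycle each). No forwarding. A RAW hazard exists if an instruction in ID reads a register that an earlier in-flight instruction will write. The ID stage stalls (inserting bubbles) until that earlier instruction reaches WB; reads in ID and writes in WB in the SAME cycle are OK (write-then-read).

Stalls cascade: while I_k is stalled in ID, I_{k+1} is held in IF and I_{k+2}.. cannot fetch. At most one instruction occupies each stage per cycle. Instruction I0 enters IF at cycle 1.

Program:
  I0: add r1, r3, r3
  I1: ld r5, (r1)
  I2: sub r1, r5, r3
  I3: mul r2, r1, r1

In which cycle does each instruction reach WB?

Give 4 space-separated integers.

I0 add r1 <- r3,r3: IF@1 ID@2 stall=0 (-) EX@3 MEM@4 WB@5
I1 ld r5 <- r1: IF@2 ID@3 stall=2 (RAW on I0.r1 (WB@5)) EX@6 MEM@7 WB@8
I2 sub r1 <- r5,r3: IF@3 ID@6 stall=2 (RAW on I1.r5 (WB@8)) EX@9 MEM@10 WB@11
I3 mul r2 <- r1,r1: IF@6 ID@9 stall=2 (RAW on I2.r1 (WB@11)) EX@12 MEM@13 WB@14

Answer: 5 8 11 14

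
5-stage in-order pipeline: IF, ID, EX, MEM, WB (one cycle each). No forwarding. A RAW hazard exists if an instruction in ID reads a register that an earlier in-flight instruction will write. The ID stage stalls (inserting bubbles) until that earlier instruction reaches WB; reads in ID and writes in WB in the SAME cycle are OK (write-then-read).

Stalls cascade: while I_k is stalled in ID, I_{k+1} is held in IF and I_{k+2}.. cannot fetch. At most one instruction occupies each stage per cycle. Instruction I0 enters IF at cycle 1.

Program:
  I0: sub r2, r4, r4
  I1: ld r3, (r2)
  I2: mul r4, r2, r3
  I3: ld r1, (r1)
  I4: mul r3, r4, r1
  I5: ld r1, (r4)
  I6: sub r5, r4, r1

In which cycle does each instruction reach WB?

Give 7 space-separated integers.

Answer: 5 8 11 12 15 16 19

Derivation:
I0 sub r2 <- r4,r4: IF@1 ID@2 stall=0 (-) EX@3 MEM@4 WB@5
I1 ld r3 <- r2: IF@2 ID@3 stall=2 (RAW on I0.r2 (WB@5)) EX@6 MEM@7 WB@8
I2 mul r4 <- r2,r3: IF@3 ID@6 stall=2 (RAW on I1.r3 (WB@8)) EX@9 MEM@10 WB@11
I3 ld r1 <- r1: IF@6 ID@9 stall=0 (-) EX@10 MEM@11 WB@12
I4 mul r3 <- r4,r1: IF@9 ID@10 stall=2 (RAW on I3.r1 (WB@12)) EX@13 MEM@14 WB@15
I5 ld r1 <- r4: IF@10 ID@13 stall=0 (-) EX@14 MEM@15 WB@16
I6 sub r5 <- r4,r1: IF@13 ID@14 stall=2 (RAW on I5.r1 (WB@16)) EX@17 MEM@18 WB@19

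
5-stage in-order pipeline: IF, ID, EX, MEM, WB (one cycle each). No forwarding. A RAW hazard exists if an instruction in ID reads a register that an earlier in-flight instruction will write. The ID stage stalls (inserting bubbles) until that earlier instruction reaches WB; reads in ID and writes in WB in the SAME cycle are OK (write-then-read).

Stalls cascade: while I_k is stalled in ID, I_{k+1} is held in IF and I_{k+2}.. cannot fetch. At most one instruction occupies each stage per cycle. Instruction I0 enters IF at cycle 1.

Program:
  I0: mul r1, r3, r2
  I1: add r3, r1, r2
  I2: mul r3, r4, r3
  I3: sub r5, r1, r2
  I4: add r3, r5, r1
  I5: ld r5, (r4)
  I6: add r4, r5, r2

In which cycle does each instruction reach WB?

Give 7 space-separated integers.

Answer: 5 8 11 12 15 16 19

Derivation:
I0 mul r1 <- r3,r2: IF@1 ID@2 stall=0 (-) EX@3 MEM@4 WB@5
I1 add r3 <- r1,r2: IF@2 ID@3 stall=2 (RAW on I0.r1 (WB@5)) EX@6 MEM@7 WB@8
I2 mul r3 <- r4,r3: IF@3 ID@6 stall=2 (RAW on I1.r3 (WB@8)) EX@9 MEM@10 WB@11
I3 sub r5 <- r1,r2: IF@6 ID@9 stall=0 (-) EX@10 MEM@11 WB@12
I4 add r3 <- r5,r1: IF@9 ID@10 stall=2 (RAW on I3.r5 (WB@12)) EX@13 MEM@14 WB@15
I5 ld r5 <- r4: IF@10 ID@13 stall=0 (-) EX@14 MEM@15 WB@16
I6 add r4 <- r5,r2: IF@13 ID@14 stall=2 (RAW on I5.r5 (WB@16)) EX@17 MEM@18 WB@19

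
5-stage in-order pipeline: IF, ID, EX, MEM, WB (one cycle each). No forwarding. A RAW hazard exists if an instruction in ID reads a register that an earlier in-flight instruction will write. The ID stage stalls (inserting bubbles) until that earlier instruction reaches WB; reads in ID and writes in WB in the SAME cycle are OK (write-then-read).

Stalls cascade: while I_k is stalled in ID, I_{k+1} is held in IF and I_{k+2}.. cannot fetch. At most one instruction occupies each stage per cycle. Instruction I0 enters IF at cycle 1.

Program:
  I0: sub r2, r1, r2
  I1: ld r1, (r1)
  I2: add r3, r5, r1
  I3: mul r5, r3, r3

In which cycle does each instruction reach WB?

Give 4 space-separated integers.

Answer: 5 6 9 12

Derivation:
I0 sub r2 <- r1,r2: IF@1 ID@2 stall=0 (-) EX@3 MEM@4 WB@5
I1 ld r1 <- r1: IF@2 ID@3 stall=0 (-) EX@4 MEM@5 WB@6
I2 add r3 <- r5,r1: IF@3 ID@4 stall=2 (RAW on I1.r1 (WB@6)) EX@7 MEM@8 WB@9
I3 mul r5 <- r3,r3: IF@4 ID@7 stall=2 (RAW on I2.r3 (WB@9)) EX@10 MEM@11 WB@12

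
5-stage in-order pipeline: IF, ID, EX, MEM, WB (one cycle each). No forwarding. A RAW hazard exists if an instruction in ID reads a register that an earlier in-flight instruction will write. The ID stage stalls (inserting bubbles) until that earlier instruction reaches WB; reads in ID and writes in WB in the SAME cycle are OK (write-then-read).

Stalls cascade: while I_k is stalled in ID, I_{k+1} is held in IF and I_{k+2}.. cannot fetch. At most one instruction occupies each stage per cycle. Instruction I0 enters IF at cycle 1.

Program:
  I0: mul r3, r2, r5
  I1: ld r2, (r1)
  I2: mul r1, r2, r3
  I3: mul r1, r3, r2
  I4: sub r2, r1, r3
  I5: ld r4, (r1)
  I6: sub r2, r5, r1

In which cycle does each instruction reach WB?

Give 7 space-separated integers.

Answer: 5 6 9 10 13 14 15

Derivation:
I0 mul r3 <- r2,r5: IF@1 ID@2 stall=0 (-) EX@3 MEM@4 WB@5
I1 ld r2 <- r1: IF@2 ID@3 stall=0 (-) EX@4 MEM@5 WB@6
I2 mul r1 <- r2,r3: IF@3 ID@4 stall=2 (RAW on I1.r2 (WB@6)) EX@7 MEM@8 WB@9
I3 mul r1 <- r3,r2: IF@4 ID@7 stall=0 (-) EX@8 MEM@9 WB@10
I4 sub r2 <- r1,r3: IF@7 ID@8 stall=2 (RAW on I3.r1 (WB@10)) EX@11 MEM@12 WB@13
I5 ld r4 <- r1: IF@8 ID@11 stall=0 (-) EX@12 MEM@13 WB@14
I6 sub r2 <- r5,r1: IF@11 ID@12 stall=0 (-) EX@13 MEM@14 WB@15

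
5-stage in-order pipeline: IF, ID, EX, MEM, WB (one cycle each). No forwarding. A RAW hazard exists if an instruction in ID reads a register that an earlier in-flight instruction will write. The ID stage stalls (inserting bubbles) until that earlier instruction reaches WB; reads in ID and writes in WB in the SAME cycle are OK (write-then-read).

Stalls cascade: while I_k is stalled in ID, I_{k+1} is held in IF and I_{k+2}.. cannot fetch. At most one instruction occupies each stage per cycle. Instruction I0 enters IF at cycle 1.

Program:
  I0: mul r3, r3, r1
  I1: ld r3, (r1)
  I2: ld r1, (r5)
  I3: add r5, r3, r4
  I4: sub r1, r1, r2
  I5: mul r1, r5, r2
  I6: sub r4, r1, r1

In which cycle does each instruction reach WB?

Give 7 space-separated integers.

I0 mul r3 <- r3,r1: IF@1 ID@2 stall=0 (-) EX@3 MEM@4 WB@5
I1 ld r3 <- r1: IF@2 ID@3 stall=0 (-) EX@4 MEM@5 WB@6
I2 ld r1 <- r5: IF@3 ID@4 stall=0 (-) EX@5 MEM@6 WB@7
I3 add r5 <- r3,r4: IF@4 ID@5 stall=1 (RAW on I1.r3 (WB@6)) EX@7 MEM@8 WB@9
I4 sub r1 <- r1,r2: IF@5 ID@7 stall=0 (-) EX@8 MEM@9 WB@10
I5 mul r1 <- r5,r2: IF@7 ID@8 stall=1 (RAW on I3.r5 (WB@9)) EX@10 MEM@11 WB@12
I6 sub r4 <- r1,r1: IF@8 ID@10 stall=2 (RAW on I5.r1 (WB@12)) EX@13 MEM@14 WB@15

Answer: 5 6 7 9 10 12 15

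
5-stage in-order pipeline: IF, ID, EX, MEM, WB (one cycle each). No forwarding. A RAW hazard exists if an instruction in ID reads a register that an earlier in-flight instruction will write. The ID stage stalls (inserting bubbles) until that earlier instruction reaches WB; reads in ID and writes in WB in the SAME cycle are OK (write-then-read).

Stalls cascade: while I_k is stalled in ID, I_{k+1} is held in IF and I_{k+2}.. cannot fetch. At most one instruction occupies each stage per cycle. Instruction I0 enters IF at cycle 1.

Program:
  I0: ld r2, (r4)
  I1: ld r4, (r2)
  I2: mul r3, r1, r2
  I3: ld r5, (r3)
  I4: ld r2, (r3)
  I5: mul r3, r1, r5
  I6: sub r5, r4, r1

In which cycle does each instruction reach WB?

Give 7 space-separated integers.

I0 ld r2 <- r4: IF@1 ID@2 stall=0 (-) EX@3 MEM@4 WB@5
I1 ld r4 <- r2: IF@2 ID@3 stall=2 (RAW on I0.r2 (WB@5)) EX@6 MEM@7 WB@8
I2 mul r3 <- r1,r2: IF@3 ID@6 stall=0 (-) EX@7 MEM@8 WB@9
I3 ld r5 <- r3: IF@6 ID@7 stall=2 (RAW on I2.r3 (WB@9)) EX@10 MEM@11 WB@12
I4 ld r2 <- r3: IF@7 ID@10 stall=0 (-) EX@11 MEM@12 WB@13
I5 mul r3 <- r1,r5: IF@10 ID@11 stall=1 (RAW on I3.r5 (WB@12)) EX@13 MEM@14 WB@15
I6 sub r5 <- r4,r1: IF@11 ID@13 stall=0 (-) EX@14 MEM@15 WB@16

Answer: 5 8 9 12 13 15 16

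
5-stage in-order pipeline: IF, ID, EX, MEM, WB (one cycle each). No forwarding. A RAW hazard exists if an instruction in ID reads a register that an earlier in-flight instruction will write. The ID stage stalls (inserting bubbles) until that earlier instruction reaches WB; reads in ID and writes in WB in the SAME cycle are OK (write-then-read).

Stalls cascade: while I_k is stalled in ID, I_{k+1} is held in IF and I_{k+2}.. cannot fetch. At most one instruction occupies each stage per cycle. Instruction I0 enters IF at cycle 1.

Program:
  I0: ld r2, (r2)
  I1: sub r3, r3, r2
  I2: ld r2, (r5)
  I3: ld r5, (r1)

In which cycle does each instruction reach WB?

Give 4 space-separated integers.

I0 ld r2 <- r2: IF@1 ID@2 stall=0 (-) EX@3 MEM@4 WB@5
I1 sub r3 <- r3,r2: IF@2 ID@3 stall=2 (RAW on I0.r2 (WB@5)) EX@6 MEM@7 WB@8
I2 ld r2 <- r5: IF@3 ID@6 stall=0 (-) EX@7 MEM@8 WB@9
I3 ld r5 <- r1: IF@6 ID@7 stall=0 (-) EX@8 MEM@9 WB@10

Answer: 5 8 9 10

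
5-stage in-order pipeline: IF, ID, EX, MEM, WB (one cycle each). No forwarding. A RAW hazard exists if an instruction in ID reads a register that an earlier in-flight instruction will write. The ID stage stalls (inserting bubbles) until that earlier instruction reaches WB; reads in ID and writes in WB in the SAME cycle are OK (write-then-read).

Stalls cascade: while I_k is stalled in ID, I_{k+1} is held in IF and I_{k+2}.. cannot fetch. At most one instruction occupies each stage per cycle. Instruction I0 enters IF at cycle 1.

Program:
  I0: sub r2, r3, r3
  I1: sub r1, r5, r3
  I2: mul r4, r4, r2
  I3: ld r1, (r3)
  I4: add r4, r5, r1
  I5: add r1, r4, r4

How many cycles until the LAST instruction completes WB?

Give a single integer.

I0 sub r2 <- r3,r3: IF@1 ID@2 stall=0 (-) EX@3 MEM@4 WB@5
I1 sub r1 <- r5,r3: IF@2 ID@3 stall=0 (-) EX@4 MEM@5 WB@6
I2 mul r4 <- r4,r2: IF@3 ID@4 stall=1 (RAW on I0.r2 (WB@5)) EX@6 MEM@7 WB@8
I3 ld r1 <- r3: IF@4 ID@6 stall=0 (-) EX@7 MEM@8 WB@9
I4 add r4 <- r5,r1: IF@6 ID@7 stall=2 (RAW on I3.r1 (WB@9)) EX@10 MEM@11 WB@12
I5 add r1 <- r4,r4: IF@7 ID@10 stall=2 (RAW on I4.r4 (WB@12)) EX@13 MEM@14 WB@15

Answer: 15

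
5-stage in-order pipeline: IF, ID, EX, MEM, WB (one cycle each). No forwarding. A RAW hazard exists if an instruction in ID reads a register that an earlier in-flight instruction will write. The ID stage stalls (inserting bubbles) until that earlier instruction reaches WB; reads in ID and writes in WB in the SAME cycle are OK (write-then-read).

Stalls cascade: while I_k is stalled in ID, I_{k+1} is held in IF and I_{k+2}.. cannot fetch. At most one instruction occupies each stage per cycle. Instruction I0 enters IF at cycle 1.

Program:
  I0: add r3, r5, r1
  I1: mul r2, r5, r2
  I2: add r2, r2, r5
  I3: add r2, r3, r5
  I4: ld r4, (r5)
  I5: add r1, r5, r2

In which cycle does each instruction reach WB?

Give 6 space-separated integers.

I0 add r3 <- r5,r1: IF@1 ID@2 stall=0 (-) EX@3 MEM@4 WB@5
I1 mul r2 <- r5,r2: IF@2 ID@3 stall=0 (-) EX@4 MEM@5 WB@6
I2 add r2 <- r2,r5: IF@3 ID@4 stall=2 (RAW on I1.r2 (WB@6)) EX@7 MEM@8 WB@9
I3 add r2 <- r3,r5: IF@4 ID@7 stall=0 (-) EX@8 MEM@9 WB@10
I4 ld r4 <- r5: IF@7 ID@8 stall=0 (-) EX@9 MEM@10 WB@11
I5 add r1 <- r5,r2: IF@8 ID@9 stall=1 (RAW on I3.r2 (WB@10)) EX@11 MEM@12 WB@13

Answer: 5 6 9 10 11 13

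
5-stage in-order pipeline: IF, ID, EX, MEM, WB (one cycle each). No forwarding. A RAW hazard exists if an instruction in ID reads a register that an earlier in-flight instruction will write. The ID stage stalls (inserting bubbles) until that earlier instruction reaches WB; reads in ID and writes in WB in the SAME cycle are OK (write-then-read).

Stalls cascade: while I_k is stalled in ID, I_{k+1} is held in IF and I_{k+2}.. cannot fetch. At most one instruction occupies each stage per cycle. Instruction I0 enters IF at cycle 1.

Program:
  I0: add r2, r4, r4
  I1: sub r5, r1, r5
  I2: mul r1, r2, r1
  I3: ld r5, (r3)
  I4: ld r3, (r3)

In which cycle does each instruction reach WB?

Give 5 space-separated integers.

I0 add r2 <- r4,r4: IF@1 ID@2 stall=0 (-) EX@3 MEM@4 WB@5
I1 sub r5 <- r1,r5: IF@2 ID@3 stall=0 (-) EX@4 MEM@5 WB@6
I2 mul r1 <- r2,r1: IF@3 ID@4 stall=1 (RAW on I0.r2 (WB@5)) EX@6 MEM@7 WB@8
I3 ld r5 <- r3: IF@4 ID@6 stall=0 (-) EX@7 MEM@8 WB@9
I4 ld r3 <- r3: IF@6 ID@7 stall=0 (-) EX@8 MEM@9 WB@10

Answer: 5 6 8 9 10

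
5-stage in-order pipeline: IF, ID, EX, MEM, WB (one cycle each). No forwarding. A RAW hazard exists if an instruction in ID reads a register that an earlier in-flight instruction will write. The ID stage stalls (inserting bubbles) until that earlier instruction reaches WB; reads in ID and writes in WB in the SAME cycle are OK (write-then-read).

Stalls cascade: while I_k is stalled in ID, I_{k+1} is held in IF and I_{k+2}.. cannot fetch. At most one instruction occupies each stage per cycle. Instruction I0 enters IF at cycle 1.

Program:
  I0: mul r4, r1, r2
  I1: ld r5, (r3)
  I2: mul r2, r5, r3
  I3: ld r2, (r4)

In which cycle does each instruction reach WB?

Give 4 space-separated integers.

I0 mul r4 <- r1,r2: IF@1 ID@2 stall=0 (-) EX@3 MEM@4 WB@5
I1 ld r5 <- r3: IF@2 ID@3 stall=0 (-) EX@4 MEM@5 WB@6
I2 mul r2 <- r5,r3: IF@3 ID@4 stall=2 (RAW on I1.r5 (WB@6)) EX@7 MEM@8 WB@9
I3 ld r2 <- r4: IF@4 ID@7 stall=0 (-) EX@8 MEM@9 WB@10

Answer: 5 6 9 10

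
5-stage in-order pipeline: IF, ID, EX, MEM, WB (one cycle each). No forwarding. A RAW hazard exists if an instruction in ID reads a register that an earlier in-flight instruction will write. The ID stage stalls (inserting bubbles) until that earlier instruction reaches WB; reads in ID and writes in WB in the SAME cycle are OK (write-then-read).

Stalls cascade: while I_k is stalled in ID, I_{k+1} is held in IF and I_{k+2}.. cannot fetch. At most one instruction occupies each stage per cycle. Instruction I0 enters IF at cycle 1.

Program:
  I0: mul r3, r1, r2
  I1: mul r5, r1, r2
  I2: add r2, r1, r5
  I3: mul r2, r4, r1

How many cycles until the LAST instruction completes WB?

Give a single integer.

Answer: 10

Derivation:
I0 mul r3 <- r1,r2: IF@1 ID@2 stall=0 (-) EX@3 MEM@4 WB@5
I1 mul r5 <- r1,r2: IF@2 ID@3 stall=0 (-) EX@4 MEM@5 WB@6
I2 add r2 <- r1,r5: IF@3 ID@4 stall=2 (RAW on I1.r5 (WB@6)) EX@7 MEM@8 WB@9
I3 mul r2 <- r4,r1: IF@4 ID@7 stall=0 (-) EX@8 MEM@9 WB@10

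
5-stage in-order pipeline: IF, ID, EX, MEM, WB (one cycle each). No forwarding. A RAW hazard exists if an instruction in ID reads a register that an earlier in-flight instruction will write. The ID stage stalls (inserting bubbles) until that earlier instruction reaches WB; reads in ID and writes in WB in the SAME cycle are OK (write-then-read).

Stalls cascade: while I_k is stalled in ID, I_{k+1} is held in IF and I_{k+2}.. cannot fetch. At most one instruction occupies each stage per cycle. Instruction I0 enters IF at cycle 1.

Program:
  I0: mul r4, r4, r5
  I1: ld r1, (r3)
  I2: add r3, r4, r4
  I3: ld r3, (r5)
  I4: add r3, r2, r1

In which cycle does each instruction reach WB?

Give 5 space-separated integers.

I0 mul r4 <- r4,r5: IF@1 ID@2 stall=0 (-) EX@3 MEM@4 WB@5
I1 ld r1 <- r3: IF@2 ID@3 stall=0 (-) EX@4 MEM@5 WB@6
I2 add r3 <- r4,r4: IF@3 ID@4 stall=1 (RAW on I0.r4 (WB@5)) EX@6 MEM@7 WB@8
I3 ld r3 <- r5: IF@4 ID@6 stall=0 (-) EX@7 MEM@8 WB@9
I4 add r3 <- r2,r1: IF@6 ID@7 stall=0 (-) EX@8 MEM@9 WB@10

Answer: 5 6 8 9 10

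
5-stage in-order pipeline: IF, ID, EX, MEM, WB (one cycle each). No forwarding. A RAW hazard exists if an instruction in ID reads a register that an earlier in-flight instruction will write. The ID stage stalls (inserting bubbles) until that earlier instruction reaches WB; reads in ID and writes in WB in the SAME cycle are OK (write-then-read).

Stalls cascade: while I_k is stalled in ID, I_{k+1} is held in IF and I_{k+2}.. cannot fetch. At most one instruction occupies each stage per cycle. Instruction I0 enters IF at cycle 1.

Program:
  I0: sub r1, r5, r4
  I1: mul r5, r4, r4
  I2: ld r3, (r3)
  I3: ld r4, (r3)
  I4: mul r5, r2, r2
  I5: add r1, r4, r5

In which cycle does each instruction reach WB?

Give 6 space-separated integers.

I0 sub r1 <- r5,r4: IF@1 ID@2 stall=0 (-) EX@3 MEM@4 WB@5
I1 mul r5 <- r4,r4: IF@2 ID@3 stall=0 (-) EX@4 MEM@5 WB@6
I2 ld r3 <- r3: IF@3 ID@4 stall=0 (-) EX@5 MEM@6 WB@7
I3 ld r4 <- r3: IF@4 ID@5 stall=2 (RAW on I2.r3 (WB@7)) EX@8 MEM@9 WB@10
I4 mul r5 <- r2,r2: IF@5 ID@8 stall=0 (-) EX@9 MEM@10 WB@11
I5 add r1 <- r4,r5: IF@8 ID@9 stall=2 (RAW on I4.r5 (WB@11)) EX@12 MEM@13 WB@14

Answer: 5 6 7 10 11 14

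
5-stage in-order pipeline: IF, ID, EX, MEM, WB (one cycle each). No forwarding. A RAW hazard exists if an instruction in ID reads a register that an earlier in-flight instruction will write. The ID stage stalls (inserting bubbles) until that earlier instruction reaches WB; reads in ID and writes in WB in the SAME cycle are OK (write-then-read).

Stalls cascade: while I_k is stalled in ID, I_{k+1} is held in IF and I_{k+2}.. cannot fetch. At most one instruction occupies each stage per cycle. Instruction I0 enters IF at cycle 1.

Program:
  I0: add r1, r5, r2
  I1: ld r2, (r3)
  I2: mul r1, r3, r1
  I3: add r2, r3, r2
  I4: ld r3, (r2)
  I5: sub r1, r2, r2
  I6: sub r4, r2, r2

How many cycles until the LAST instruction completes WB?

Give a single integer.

Answer: 14

Derivation:
I0 add r1 <- r5,r2: IF@1 ID@2 stall=0 (-) EX@3 MEM@4 WB@5
I1 ld r2 <- r3: IF@2 ID@3 stall=0 (-) EX@4 MEM@5 WB@6
I2 mul r1 <- r3,r1: IF@3 ID@4 stall=1 (RAW on I0.r1 (WB@5)) EX@6 MEM@7 WB@8
I3 add r2 <- r3,r2: IF@4 ID@6 stall=0 (-) EX@7 MEM@8 WB@9
I4 ld r3 <- r2: IF@6 ID@7 stall=2 (RAW on I3.r2 (WB@9)) EX@10 MEM@11 WB@12
I5 sub r1 <- r2,r2: IF@7 ID@10 stall=0 (-) EX@11 MEM@12 WB@13
I6 sub r4 <- r2,r2: IF@10 ID@11 stall=0 (-) EX@12 MEM@13 WB@14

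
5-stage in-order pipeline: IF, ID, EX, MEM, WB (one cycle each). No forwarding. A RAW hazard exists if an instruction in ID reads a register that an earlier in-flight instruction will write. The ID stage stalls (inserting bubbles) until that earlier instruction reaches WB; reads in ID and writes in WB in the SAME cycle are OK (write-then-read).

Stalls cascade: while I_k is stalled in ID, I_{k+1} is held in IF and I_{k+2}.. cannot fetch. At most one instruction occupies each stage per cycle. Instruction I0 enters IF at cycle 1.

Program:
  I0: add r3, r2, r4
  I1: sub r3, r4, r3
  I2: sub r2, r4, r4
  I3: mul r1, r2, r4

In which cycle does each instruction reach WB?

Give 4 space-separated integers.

Answer: 5 8 9 12

Derivation:
I0 add r3 <- r2,r4: IF@1 ID@2 stall=0 (-) EX@3 MEM@4 WB@5
I1 sub r3 <- r4,r3: IF@2 ID@3 stall=2 (RAW on I0.r3 (WB@5)) EX@6 MEM@7 WB@8
I2 sub r2 <- r4,r4: IF@3 ID@6 stall=0 (-) EX@7 MEM@8 WB@9
I3 mul r1 <- r2,r4: IF@6 ID@7 stall=2 (RAW on I2.r2 (WB@9)) EX@10 MEM@11 WB@12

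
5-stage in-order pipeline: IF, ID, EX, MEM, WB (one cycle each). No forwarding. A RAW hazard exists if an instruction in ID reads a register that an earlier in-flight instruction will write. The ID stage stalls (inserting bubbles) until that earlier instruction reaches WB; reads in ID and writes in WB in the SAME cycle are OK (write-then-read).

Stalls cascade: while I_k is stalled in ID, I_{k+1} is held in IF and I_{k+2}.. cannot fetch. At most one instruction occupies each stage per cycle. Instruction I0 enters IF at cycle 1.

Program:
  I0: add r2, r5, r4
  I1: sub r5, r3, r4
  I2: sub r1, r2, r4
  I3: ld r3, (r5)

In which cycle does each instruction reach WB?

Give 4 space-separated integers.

Answer: 5 6 8 9

Derivation:
I0 add r2 <- r5,r4: IF@1 ID@2 stall=0 (-) EX@3 MEM@4 WB@5
I1 sub r5 <- r3,r4: IF@2 ID@3 stall=0 (-) EX@4 MEM@5 WB@6
I2 sub r1 <- r2,r4: IF@3 ID@4 stall=1 (RAW on I0.r2 (WB@5)) EX@6 MEM@7 WB@8
I3 ld r3 <- r5: IF@4 ID@6 stall=0 (-) EX@7 MEM@8 WB@9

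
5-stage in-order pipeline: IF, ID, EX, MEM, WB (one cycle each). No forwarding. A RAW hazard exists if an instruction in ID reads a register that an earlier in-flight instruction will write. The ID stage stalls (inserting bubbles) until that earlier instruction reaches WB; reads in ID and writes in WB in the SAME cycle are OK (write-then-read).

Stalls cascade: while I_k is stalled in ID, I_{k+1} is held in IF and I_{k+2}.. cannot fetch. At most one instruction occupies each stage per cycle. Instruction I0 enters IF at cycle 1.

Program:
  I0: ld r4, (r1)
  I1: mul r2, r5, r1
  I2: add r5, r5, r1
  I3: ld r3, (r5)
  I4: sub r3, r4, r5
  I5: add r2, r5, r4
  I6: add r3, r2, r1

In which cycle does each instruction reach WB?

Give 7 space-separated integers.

Answer: 5 6 7 10 11 12 15

Derivation:
I0 ld r4 <- r1: IF@1 ID@2 stall=0 (-) EX@3 MEM@4 WB@5
I1 mul r2 <- r5,r1: IF@2 ID@3 stall=0 (-) EX@4 MEM@5 WB@6
I2 add r5 <- r5,r1: IF@3 ID@4 stall=0 (-) EX@5 MEM@6 WB@7
I3 ld r3 <- r5: IF@4 ID@5 stall=2 (RAW on I2.r5 (WB@7)) EX@8 MEM@9 WB@10
I4 sub r3 <- r4,r5: IF@5 ID@8 stall=0 (-) EX@9 MEM@10 WB@11
I5 add r2 <- r5,r4: IF@8 ID@9 stall=0 (-) EX@10 MEM@11 WB@12
I6 add r3 <- r2,r1: IF@9 ID@10 stall=2 (RAW on I5.r2 (WB@12)) EX@13 MEM@14 WB@15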